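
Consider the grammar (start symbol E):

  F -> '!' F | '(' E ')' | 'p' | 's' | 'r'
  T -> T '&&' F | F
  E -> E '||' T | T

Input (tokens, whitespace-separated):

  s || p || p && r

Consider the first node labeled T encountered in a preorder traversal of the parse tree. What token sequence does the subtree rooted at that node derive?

[E [E [E [T [F s]]] || [T [F p]]] || [T [T [F p]] && [F r]]]

s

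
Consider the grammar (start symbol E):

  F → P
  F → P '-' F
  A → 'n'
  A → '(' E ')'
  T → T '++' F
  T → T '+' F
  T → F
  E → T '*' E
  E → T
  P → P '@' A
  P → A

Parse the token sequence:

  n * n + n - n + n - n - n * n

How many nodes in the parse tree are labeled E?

[E [T [F [P [A n]]]] * [E [T [T [T [F [P [A n]]]] + [F [P [A n]] - [F [P [A n]]]]] + [F [P [A n]] - [F [P [A n]] - [F [P [A n]]]]]] * [E [T [F [P [A n]]]]]]]

3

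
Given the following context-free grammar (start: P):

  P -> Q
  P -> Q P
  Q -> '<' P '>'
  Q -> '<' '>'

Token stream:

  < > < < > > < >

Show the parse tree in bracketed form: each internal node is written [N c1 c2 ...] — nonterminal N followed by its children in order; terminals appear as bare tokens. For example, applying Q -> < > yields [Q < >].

P
Q P
< > P
< > Q P
< > < P > P
< > < Q > P
< > < < > > P
< > < < > > Q
< > < < > > < >

[P [Q < >] [P [Q < [P [Q < >]] >] [P [Q < >]]]]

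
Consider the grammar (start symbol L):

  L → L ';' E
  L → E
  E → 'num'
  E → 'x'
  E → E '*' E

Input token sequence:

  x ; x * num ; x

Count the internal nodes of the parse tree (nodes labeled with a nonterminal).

8

[L [L [L [E x]] ; [E [E x] * [E num]]] ; [E x]]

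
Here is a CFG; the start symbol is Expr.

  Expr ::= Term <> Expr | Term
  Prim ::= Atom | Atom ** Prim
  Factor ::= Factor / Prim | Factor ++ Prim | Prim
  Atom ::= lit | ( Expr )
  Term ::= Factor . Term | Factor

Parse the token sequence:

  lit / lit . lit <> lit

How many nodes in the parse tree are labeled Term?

[Expr [Term [Factor [Factor [Prim [Atom lit]]] / [Prim [Atom lit]]] . [Term [Factor [Prim [Atom lit]]]]] <> [Expr [Term [Factor [Prim [Atom lit]]]]]]

3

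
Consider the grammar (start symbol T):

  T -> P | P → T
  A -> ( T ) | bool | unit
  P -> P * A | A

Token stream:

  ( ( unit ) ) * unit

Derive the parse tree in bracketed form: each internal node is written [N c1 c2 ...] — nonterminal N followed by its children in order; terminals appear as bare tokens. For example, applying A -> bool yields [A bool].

[T [P [P [A ( [T [P [A ( [T [P [A unit]]] )]]] )]] * [A unit]]]

T
P
P * A
A * A
( T ) * A
( P ) * A
( A ) * A
( ( T ) ) * A
( ( P ) ) * A
( ( A ) ) * A
( ( unit ) ) * A
( ( unit ) ) * unit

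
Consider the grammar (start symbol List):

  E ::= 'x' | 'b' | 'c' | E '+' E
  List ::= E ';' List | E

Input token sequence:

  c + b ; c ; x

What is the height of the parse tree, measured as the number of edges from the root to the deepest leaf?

[List [E [E c] + [E b]] ; [List [E c] ; [List [E x]]]]

4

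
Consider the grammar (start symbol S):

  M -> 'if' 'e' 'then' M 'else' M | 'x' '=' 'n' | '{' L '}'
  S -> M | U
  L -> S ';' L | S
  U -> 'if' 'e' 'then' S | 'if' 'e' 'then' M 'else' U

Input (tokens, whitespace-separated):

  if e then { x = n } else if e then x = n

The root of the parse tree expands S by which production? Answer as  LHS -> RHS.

S -> U

[S [U if e then [M { [L [S [M x = n]]] }] else [U if e then [S [M x = n]]]]]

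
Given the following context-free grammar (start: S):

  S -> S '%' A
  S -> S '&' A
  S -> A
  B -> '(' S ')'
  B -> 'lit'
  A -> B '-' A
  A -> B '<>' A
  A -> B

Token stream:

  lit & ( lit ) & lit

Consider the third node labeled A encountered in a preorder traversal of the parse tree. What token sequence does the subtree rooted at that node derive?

[S [S [S [A [B lit]]] & [A [B ( [S [A [B lit]]] )]]] & [A [B lit]]]

lit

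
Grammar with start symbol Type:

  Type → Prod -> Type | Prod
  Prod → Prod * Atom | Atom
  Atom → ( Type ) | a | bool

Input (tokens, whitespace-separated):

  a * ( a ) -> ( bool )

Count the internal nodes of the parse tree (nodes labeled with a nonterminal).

[Type [Prod [Prod [Atom a]] * [Atom ( [Type [Prod [Atom a]]] )]] -> [Type [Prod [Atom ( [Type [Prod [Atom bool]]] )]]]]

14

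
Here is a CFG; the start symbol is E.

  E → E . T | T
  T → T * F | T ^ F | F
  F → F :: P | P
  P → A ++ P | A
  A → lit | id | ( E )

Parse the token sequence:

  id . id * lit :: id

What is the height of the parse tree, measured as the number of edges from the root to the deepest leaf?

6

[E [E [T [F [P [A id]]]]] . [T [T [F [P [A id]]]] * [F [F [P [A lit]]] :: [P [A id]]]]]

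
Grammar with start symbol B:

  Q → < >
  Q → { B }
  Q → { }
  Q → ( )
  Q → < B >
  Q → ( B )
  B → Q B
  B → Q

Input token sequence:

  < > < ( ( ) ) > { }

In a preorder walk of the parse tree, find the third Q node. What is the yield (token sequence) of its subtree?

[B [Q < >] [B [Q < [B [Q ( [B [Q ( )]] )]] >] [B [Q { }]]]]

( ( ) )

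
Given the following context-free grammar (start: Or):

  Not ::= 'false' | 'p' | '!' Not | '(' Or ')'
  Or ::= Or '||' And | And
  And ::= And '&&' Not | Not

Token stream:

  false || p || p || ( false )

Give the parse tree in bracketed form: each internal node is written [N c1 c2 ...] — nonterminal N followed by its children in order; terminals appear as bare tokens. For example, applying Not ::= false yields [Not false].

Or
Or || And
Or || And || And
Or || And || And || And
And || And || And || And
Not || And || And || And
false || And || And || And
false || Not || And || And
false || p || And || And
false || p || Not || And
false || p || p || And
false || p || p || Not
false || p || p || ( Or )
false || p || p || ( And )
false || p || p || ( Not )
false || p || p || ( false )

[Or [Or [Or [Or [And [Not false]]] || [And [Not p]]] || [And [Not p]]] || [And [Not ( [Or [And [Not false]]] )]]]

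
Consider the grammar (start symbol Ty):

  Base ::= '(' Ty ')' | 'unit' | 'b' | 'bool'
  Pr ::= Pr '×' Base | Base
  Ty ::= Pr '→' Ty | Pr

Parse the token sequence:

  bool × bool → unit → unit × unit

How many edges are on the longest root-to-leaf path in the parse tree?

6

[Ty [Pr [Pr [Base bool]] × [Base bool]] → [Ty [Pr [Base unit]] → [Ty [Pr [Pr [Base unit]] × [Base unit]]]]]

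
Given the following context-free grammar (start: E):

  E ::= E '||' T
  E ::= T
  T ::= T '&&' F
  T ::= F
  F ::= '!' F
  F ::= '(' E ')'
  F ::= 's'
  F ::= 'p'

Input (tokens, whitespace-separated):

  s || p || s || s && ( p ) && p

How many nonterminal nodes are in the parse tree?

19

[E [E [E [E [T [F s]]] || [T [F p]]] || [T [F s]]] || [T [T [T [F s]] && [F ( [E [T [F p]]] )]] && [F p]]]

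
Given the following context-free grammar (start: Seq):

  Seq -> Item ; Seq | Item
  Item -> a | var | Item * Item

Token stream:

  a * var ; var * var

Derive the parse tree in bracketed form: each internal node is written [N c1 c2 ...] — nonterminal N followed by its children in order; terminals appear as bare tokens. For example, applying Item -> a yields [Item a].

Seq
Item ; Seq
Item * Item ; Seq
a * Item ; Seq
a * var ; Seq
a * var ; Item
a * var ; Item * Item
a * var ; var * Item
a * var ; var * var

[Seq [Item [Item a] * [Item var]] ; [Seq [Item [Item var] * [Item var]]]]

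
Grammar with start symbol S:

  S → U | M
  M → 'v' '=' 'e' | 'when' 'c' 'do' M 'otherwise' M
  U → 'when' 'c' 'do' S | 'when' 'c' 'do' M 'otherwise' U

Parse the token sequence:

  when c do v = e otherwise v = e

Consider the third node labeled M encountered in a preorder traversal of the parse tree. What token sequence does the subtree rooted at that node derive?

[S [M when c do [M v = e] otherwise [M v = e]]]

v = e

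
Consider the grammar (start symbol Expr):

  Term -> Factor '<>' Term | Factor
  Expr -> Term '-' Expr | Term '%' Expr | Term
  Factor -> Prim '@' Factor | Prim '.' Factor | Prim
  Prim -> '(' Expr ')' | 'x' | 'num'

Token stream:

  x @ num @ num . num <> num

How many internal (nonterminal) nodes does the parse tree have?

13

[Expr [Term [Factor [Prim x] @ [Factor [Prim num] @ [Factor [Prim num] . [Factor [Prim num]]]]] <> [Term [Factor [Prim num]]]]]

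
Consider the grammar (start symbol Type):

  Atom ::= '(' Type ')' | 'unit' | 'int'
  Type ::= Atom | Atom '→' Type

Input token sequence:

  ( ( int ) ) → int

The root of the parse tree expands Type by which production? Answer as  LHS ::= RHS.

[Type [Atom ( [Type [Atom ( [Type [Atom int]] )]] )] → [Type [Atom int]]]

Type ::= Atom '→' Type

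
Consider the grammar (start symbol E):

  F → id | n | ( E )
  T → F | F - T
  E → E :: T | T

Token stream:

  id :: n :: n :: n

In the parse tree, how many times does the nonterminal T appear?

[E [E [E [E [T [F id]]] :: [T [F n]]] :: [T [F n]]] :: [T [F n]]]

4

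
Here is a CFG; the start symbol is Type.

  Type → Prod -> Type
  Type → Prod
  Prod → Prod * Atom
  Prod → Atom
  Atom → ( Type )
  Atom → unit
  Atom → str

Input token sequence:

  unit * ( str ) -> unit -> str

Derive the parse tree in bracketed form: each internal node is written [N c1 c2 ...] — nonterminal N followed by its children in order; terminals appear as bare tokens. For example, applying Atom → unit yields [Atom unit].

[Type [Prod [Prod [Atom unit]] * [Atom ( [Type [Prod [Atom str]]] )]] -> [Type [Prod [Atom unit]] -> [Type [Prod [Atom str]]]]]

Type
Prod -> Type
Prod * Atom -> Type
Atom * Atom -> Type
unit * Atom -> Type
unit * ( Type ) -> Type
unit * ( Prod ) -> Type
unit * ( Atom ) -> Type
unit * ( str ) -> Type
unit * ( str ) -> Prod -> Type
unit * ( str ) -> Atom -> Type
unit * ( str ) -> unit -> Type
unit * ( str ) -> unit -> Prod
unit * ( str ) -> unit -> Atom
unit * ( str ) -> unit -> str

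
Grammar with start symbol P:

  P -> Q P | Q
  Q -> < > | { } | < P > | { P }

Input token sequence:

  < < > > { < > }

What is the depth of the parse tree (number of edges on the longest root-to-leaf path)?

[P [Q < [P [Q < >]] >] [P [Q { [P [Q < >]] }]]]

5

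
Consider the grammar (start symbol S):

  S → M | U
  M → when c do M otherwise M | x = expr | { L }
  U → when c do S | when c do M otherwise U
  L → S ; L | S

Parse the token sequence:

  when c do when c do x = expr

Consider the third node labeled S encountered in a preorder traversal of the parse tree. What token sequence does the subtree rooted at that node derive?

[S [U when c do [S [U when c do [S [M x = expr]]]]]]

x = expr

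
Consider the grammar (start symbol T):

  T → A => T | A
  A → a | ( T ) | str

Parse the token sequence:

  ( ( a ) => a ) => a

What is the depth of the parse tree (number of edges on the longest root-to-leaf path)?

[T [A ( [T [A ( [T [A a]] )] => [T [A a]]] )] => [T [A a]]]

6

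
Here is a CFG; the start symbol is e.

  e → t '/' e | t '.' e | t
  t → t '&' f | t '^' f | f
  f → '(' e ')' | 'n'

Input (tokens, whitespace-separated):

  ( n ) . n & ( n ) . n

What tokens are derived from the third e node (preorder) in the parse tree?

[e [t [f ( [e [t [f n]]] )]] . [e [t [t [f n]] & [f ( [e [t [f n]]] )]] . [e [t [f n]]]]]

n & ( n ) . n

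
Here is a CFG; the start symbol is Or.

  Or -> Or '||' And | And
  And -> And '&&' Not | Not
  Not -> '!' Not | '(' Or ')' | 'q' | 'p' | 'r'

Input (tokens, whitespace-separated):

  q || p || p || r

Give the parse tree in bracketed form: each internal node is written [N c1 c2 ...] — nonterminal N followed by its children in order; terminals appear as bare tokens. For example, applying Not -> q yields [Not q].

Or
Or || And
Or || And || And
Or || And || And || And
And || And || And || And
Not || And || And || And
q || And || And || And
q || Not || And || And
q || p || And || And
q || p || Not || And
q || p || p || And
q || p || p || Not
q || p || p || r

[Or [Or [Or [Or [And [Not q]]] || [And [Not p]]] || [And [Not p]]] || [And [Not r]]]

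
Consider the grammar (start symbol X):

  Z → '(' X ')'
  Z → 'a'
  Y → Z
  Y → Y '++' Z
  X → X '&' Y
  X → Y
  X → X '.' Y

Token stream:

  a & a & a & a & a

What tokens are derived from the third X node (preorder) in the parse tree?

a & a & a

[X [X [X [X [X [Y [Z a]]] & [Y [Z a]]] & [Y [Z a]]] & [Y [Z a]]] & [Y [Z a]]]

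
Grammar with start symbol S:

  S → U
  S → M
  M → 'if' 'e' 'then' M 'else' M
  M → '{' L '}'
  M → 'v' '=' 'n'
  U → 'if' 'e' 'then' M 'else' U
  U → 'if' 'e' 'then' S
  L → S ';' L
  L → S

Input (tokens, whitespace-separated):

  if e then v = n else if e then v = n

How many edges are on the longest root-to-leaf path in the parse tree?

[S [U if e then [M v = n] else [U if e then [S [M v = n]]]]]

5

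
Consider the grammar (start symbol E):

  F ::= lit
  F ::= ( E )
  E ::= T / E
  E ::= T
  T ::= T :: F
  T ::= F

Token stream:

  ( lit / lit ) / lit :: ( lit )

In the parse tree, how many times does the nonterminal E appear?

[E [T [F ( [E [T [F lit]] / [E [T [F lit]]]] )]] / [E [T [T [F lit]] :: [F ( [E [T [F lit]]] )]]]]

5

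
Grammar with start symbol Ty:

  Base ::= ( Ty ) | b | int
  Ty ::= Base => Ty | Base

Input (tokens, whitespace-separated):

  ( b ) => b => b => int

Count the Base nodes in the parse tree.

[Ty [Base ( [Ty [Base b]] )] => [Ty [Base b] => [Ty [Base b] => [Ty [Base int]]]]]

5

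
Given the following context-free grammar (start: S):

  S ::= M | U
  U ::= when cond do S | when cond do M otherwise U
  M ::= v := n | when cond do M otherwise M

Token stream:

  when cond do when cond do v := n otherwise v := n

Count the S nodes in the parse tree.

[S [U when cond do [S [M when cond do [M v := n] otherwise [M v := n]]]]]

2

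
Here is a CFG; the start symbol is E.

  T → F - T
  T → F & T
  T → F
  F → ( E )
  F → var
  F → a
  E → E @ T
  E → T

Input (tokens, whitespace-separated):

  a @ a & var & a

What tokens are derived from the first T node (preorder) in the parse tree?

a

[E [E [T [F a]]] @ [T [F a] & [T [F var] & [T [F a]]]]]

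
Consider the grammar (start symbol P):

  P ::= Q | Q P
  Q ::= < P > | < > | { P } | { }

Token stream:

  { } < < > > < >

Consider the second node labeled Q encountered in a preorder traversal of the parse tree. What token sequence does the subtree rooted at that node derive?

< < > >

[P [Q { }] [P [Q < [P [Q < >]] >] [P [Q < >]]]]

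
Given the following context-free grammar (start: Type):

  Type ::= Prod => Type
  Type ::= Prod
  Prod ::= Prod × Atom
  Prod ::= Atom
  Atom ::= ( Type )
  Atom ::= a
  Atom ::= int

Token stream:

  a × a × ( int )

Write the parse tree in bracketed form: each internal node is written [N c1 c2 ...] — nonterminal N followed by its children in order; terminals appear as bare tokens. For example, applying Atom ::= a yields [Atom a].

Type
Prod
Prod × Atom
Prod × Atom × Atom
Atom × Atom × Atom
a × Atom × Atom
a × a × Atom
a × a × ( Type )
a × a × ( Prod )
a × a × ( Atom )
a × a × ( int )

[Type [Prod [Prod [Prod [Atom a]] × [Atom a]] × [Atom ( [Type [Prod [Atom int]]] )]]]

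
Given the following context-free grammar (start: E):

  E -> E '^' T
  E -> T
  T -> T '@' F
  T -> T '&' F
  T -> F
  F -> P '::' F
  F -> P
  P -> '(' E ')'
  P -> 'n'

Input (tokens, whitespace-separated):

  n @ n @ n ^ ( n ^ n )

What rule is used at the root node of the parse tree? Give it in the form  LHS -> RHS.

[E [E [T [T [T [F [P n]]] @ [F [P n]]] @ [F [P n]]]] ^ [T [F [P ( [E [E [T [F [P n]]]] ^ [T [F [P n]]]] )]]]]

E -> E '^' T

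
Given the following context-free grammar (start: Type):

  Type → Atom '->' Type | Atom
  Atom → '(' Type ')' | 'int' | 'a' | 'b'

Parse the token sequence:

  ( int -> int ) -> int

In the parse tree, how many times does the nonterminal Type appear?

4

[Type [Atom ( [Type [Atom int] -> [Type [Atom int]]] )] -> [Type [Atom int]]]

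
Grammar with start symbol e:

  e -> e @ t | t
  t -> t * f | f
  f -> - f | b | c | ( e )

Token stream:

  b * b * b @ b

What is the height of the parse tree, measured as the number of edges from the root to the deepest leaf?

[e [e [t [t [t [f b]] * [f b]] * [f b]]] @ [t [f b]]]

6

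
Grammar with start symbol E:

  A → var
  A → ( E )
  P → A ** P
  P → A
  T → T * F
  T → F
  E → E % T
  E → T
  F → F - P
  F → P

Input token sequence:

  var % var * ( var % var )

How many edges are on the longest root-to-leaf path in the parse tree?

[E [E [T [F [P [A var]]]]] % [T [T [F [P [A var]]]] * [F [P [A ( [E [E [T [F [P [A var]]]]] % [T [F [P [A var]]]]] )]]]]]

11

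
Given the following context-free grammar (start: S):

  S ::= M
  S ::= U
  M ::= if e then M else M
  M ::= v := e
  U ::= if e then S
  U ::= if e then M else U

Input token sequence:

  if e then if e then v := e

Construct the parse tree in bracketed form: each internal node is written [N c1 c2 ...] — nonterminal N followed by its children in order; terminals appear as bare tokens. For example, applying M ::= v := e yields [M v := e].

[S [U if e then [S [U if e then [S [M v := e]]]]]]

S
U
if e then S
if e then U
if e then if e then S
if e then if e then M
if e then if e then v := e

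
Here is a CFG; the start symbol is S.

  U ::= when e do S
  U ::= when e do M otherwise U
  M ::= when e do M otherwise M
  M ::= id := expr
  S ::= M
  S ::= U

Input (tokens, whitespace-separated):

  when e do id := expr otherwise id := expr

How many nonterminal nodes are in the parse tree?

[S [M when e do [M id := expr] otherwise [M id := expr]]]

4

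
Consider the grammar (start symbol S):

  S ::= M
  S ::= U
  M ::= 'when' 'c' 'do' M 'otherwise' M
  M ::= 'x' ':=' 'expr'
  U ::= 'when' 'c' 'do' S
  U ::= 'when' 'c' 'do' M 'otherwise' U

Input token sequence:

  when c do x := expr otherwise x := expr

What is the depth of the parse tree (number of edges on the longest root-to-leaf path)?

3

[S [M when c do [M x := expr] otherwise [M x := expr]]]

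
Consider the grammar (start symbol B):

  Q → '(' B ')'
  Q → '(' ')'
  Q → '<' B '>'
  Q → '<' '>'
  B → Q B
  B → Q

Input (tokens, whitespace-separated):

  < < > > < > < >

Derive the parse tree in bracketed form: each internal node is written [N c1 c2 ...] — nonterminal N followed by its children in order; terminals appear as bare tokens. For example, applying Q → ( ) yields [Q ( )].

B
Q B
< B > B
< Q > B
< < > > B
< < > > Q B
< < > > < > B
< < > > < > Q
< < > > < > < >

[B [Q < [B [Q < >]] >] [B [Q < >] [B [Q < >]]]]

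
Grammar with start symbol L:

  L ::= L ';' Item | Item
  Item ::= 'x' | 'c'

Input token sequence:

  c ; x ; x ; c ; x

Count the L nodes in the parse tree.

5

[L [L [L [L [L [Item c]] ; [Item x]] ; [Item x]] ; [Item c]] ; [Item x]]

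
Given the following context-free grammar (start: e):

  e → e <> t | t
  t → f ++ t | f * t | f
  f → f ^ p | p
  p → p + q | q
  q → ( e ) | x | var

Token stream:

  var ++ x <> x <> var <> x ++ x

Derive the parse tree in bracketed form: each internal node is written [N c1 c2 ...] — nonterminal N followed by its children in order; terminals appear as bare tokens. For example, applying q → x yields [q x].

[e [e [e [e [t [f [p [q var]]] ++ [t [f [p [q x]]]]]] <> [t [f [p [q x]]]]] <> [t [f [p [q var]]]]] <> [t [f [p [q x]]] ++ [t [f [p [q x]]]]]]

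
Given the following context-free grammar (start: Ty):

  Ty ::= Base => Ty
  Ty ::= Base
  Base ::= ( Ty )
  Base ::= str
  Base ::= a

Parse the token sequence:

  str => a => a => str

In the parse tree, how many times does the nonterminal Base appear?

[Ty [Base str] => [Ty [Base a] => [Ty [Base a] => [Ty [Base str]]]]]

4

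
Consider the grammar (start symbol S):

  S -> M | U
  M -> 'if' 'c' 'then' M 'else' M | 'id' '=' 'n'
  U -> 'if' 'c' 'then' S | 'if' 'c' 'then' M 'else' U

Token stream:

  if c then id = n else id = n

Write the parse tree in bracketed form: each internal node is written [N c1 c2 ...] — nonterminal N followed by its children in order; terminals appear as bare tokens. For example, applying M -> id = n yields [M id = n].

[S [M if c then [M id = n] else [M id = n]]]

S
M
if c then M else M
if c then id = n else M
if c then id = n else id = n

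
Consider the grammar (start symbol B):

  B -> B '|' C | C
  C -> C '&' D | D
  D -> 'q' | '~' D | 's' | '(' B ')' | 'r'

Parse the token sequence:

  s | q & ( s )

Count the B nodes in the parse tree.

[B [B [C [D s]]] | [C [C [D q]] & [D ( [B [C [D s]]] )]]]

3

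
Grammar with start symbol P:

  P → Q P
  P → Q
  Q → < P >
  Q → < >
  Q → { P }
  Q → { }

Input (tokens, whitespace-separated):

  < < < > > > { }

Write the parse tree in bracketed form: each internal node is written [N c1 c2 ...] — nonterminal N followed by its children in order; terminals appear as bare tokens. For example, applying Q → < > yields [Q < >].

[P [Q < [P [Q < [P [Q < >]] >]] >] [P [Q { }]]]

P
Q P
< P > P
< Q > P
< < P > > P
< < Q > > P
< < < > > > P
< < < > > > Q
< < < > > > { }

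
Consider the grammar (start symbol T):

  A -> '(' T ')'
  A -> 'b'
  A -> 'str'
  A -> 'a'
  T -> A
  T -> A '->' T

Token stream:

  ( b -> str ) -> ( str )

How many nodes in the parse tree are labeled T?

[T [A ( [T [A b] -> [T [A str]]] )] -> [T [A ( [T [A str]] )]]]

5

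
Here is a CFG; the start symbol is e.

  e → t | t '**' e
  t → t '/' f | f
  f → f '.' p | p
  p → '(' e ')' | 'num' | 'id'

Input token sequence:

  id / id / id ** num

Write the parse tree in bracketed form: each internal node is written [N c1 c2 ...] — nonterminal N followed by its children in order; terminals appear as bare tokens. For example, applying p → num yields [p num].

e
t ** e
t / f ** e
t / f / f ** e
f / f / f ** e
p / f / f ** e
id / f / f ** e
id / p / f ** e
id / id / f ** e
id / id / p ** e
id / id / id ** e
id / id / id ** t
id / id / id ** f
id / id / id ** p
id / id / id ** num

[e [t [t [t [f [p id]]] / [f [p id]]] / [f [p id]]] ** [e [t [f [p num]]]]]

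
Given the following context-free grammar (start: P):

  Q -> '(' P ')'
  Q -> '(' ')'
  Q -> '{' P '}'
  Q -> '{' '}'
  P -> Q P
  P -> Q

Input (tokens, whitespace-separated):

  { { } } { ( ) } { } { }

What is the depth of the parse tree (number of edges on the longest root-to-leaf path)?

[P [Q { [P [Q { }]] }] [P [Q { [P [Q ( )]] }] [P [Q { }] [P [Q { }]]]]]

5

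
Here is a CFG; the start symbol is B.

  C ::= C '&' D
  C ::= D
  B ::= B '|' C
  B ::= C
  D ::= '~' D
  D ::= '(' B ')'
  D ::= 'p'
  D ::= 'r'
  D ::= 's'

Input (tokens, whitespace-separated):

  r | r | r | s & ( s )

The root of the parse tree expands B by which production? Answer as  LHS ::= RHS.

B ::= B '|' C

[B [B [B [B [C [D r]]] | [C [D r]]] | [C [D r]]] | [C [C [D s]] & [D ( [B [C [D s]]] )]]]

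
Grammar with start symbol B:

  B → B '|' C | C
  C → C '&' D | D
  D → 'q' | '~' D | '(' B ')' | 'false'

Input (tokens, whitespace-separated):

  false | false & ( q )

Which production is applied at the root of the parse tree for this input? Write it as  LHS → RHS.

[B [B [C [D false]]] | [C [C [D false]] & [D ( [B [C [D q]]] )]]]

B → B '|' C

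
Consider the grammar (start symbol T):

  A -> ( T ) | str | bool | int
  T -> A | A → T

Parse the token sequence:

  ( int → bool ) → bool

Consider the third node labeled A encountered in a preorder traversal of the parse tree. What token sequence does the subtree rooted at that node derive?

[T [A ( [T [A int] → [T [A bool]]] )] → [T [A bool]]]

bool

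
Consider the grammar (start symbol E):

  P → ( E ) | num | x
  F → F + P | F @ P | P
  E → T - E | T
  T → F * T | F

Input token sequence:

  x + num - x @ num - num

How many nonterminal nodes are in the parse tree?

16

[E [T [F [F [P x]] + [P num]]] - [E [T [F [F [P x]] @ [P num]]] - [E [T [F [P num]]]]]]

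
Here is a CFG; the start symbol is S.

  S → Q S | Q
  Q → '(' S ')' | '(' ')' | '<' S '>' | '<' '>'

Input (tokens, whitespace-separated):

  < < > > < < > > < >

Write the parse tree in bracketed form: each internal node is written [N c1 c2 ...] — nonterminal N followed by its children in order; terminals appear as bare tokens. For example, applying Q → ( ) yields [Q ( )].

[S [Q < [S [Q < >]] >] [S [Q < [S [Q < >]] >] [S [Q < >]]]]

S
Q S
< S > S
< Q > S
< < > > S
< < > > Q S
< < > > < S > S
< < > > < Q > S
< < > > < < > > S
< < > > < < > > Q
< < > > < < > > < >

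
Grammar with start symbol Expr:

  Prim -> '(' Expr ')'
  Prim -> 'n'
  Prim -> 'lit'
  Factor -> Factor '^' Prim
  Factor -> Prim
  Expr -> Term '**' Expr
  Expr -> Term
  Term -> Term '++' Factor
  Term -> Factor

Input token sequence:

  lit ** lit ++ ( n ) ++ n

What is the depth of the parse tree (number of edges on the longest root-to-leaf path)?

[Expr [Term [Factor [Prim lit]]] ** [Expr [Term [Term [Term [Factor [Prim lit]]] ++ [Factor [Prim ( [Expr [Term [Factor [Prim n]]]] )]]] ++ [Factor [Prim n]]]]]

10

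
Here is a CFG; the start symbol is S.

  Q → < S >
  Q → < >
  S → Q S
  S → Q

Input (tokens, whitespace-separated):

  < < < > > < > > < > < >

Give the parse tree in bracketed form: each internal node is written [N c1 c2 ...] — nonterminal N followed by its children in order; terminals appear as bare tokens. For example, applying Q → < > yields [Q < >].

[S [Q < [S [Q < [S [Q < >]] >] [S [Q < >]]] >] [S [Q < >] [S [Q < >]]]]

S
Q S
< S > S
< Q S > S
< < S > S > S
< < Q > S > S
< < < > > S > S
< < < > > Q > S
< < < > > < > > S
< < < > > < > > Q S
< < < > > < > > < > S
< < < > > < > > < > Q
< < < > > < > > < > < >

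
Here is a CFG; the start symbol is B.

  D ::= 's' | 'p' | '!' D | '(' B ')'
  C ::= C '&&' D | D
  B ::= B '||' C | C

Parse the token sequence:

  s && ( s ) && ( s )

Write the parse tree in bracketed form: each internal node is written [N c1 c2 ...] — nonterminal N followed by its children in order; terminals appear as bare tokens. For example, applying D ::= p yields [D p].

[B [C [C [C [D s]] && [D ( [B [C [D s]]] )]] && [D ( [B [C [D s]]] )]]]

B
C
C && D
C && D && D
D && D && D
s && D && D
s && ( B ) && D
s && ( C ) && D
s && ( D ) && D
s && ( s ) && D
s && ( s ) && ( B )
s && ( s ) && ( C )
s && ( s ) && ( D )
s && ( s ) && ( s )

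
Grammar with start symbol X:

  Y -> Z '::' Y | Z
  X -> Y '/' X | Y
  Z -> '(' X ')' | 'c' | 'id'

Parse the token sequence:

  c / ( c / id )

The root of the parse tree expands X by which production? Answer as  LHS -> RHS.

[X [Y [Z c]] / [X [Y [Z ( [X [Y [Z c]] / [X [Y [Z id]]]] )]]]]

X -> Y '/' X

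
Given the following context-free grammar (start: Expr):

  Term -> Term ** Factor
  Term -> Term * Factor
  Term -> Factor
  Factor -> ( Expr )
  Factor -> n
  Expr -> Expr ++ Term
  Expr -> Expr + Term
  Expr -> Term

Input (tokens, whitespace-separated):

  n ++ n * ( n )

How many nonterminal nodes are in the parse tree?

11

[Expr [Expr [Term [Factor n]]] ++ [Term [Term [Factor n]] * [Factor ( [Expr [Term [Factor n]]] )]]]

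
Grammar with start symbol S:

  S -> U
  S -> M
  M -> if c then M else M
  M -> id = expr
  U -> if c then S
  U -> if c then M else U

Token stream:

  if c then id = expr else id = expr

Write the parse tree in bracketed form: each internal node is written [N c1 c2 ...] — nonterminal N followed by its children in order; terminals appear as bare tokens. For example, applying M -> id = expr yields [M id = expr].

[S [M if c then [M id = expr] else [M id = expr]]]

S
M
if c then M else M
if c then id = expr else M
if c then id = expr else id = expr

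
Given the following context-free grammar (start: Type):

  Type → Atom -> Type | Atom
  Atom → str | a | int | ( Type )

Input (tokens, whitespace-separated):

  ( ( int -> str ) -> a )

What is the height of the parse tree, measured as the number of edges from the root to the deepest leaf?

7

[Type [Atom ( [Type [Atom ( [Type [Atom int] -> [Type [Atom str]]] )] -> [Type [Atom a]]] )]]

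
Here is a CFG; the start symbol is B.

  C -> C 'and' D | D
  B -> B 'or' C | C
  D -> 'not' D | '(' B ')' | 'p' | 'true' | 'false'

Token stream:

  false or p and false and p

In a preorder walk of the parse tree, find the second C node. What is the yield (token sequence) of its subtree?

p and false and p

[B [B [C [D false]]] or [C [C [C [D p]] and [D false]] and [D p]]]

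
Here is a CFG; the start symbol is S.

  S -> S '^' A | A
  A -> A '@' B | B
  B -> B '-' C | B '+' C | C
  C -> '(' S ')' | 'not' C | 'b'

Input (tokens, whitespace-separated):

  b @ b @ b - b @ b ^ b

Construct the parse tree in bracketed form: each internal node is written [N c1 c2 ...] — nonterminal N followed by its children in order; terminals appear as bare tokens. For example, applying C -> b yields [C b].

S
S ^ A
A ^ A
A @ B ^ A
A @ B @ B ^ A
A @ B @ B @ B ^ A
B @ B @ B @ B ^ A
C @ B @ B @ B ^ A
b @ B @ B @ B ^ A
b @ C @ B @ B ^ A
b @ b @ B @ B ^ A
b @ b @ B - C @ B ^ A
b @ b @ C - C @ B ^ A
b @ b @ b - C @ B ^ A
b @ b @ b - b @ B ^ A
b @ b @ b - b @ C ^ A
b @ b @ b - b @ b ^ A
b @ b @ b - b @ b ^ B
b @ b @ b - b @ b ^ C
b @ b @ b - b @ b ^ b

[S [S [A [A [A [A [B [C b]]] @ [B [C b]]] @ [B [B [C b]] - [C b]]] @ [B [C b]]]] ^ [A [B [C b]]]]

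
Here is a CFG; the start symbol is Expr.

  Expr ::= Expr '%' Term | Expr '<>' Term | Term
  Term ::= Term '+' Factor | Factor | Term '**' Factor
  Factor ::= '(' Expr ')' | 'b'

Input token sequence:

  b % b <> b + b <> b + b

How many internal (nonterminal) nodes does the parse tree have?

16

[Expr [Expr [Expr [Expr [Term [Factor b]]] % [Term [Factor b]]] <> [Term [Term [Factor b]] + [Factor b]]] <> [Term [Term [Factor b]] + [Factor b]]]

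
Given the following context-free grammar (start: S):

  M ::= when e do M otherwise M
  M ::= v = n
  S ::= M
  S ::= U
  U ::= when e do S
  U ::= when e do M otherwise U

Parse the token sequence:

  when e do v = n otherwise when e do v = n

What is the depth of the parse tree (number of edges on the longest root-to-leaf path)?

[S [U when e do [M v = n] otherwise [U when e do [S [M v = n]]]]]

5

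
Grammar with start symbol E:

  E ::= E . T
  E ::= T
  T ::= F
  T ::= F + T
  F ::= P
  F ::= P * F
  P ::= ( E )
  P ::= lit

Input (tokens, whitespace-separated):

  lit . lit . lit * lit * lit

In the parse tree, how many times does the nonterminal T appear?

[E [E [E [T [F [P lit]]]] . [T [F [P lit]]]] . [T [F [P lit] * [F [P lit] * [F [P lit]]]]]]

3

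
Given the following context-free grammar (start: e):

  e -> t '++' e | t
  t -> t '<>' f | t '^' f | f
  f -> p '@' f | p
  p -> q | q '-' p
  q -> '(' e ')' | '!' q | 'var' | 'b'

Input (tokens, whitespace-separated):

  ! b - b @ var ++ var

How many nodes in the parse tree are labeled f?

3

[e [t [f [p [q ! [q b]] - [p [q b]]] @ [f [p [q var]]]]] ++ [e [t [f [p [q var]]]]]]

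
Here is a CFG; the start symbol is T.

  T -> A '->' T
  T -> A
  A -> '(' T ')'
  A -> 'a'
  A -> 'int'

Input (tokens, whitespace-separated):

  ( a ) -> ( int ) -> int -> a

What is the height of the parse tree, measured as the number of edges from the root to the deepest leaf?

5

[T [A ( [T [A a]] )] -> [T [A ( [T [A int]] )] -> [T [A int] -> [T [A a]]]]]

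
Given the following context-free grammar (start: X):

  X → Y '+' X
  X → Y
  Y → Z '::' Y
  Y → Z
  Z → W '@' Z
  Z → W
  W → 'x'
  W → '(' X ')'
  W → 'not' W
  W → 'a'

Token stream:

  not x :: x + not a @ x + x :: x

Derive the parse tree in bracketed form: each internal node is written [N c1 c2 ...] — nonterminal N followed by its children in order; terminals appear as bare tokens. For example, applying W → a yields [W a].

[X [Y [Z [W not [W x]]] :: [Y [Z [W x]]]] + [X [Y [Z [W not [W a]] @ [Z [W x]]]] + [X [Y [Z [W x]] :: [Y [Z [W x]]]]]]]

X
Y + X
Z :: Y + X
W :: Y + X
not W :: Y + X
not x :: Y + X
not x :: Z + X
not x :: W + X
not x :: x + X
not x :: x + Y + X
not x :: x + Z + X
not x :: x + W @ Z + X
not x :: x + not W @ Z + X
not x :: x + not a @ Z + X
not x :: x + not a @ W + X
not x :: x + not a @ x + X
not x :: x + not a @ x + Y
not x :: x + not a @ x + Z :: Y
not x :: x + not a @ x + W :: Y
not x :: x + not a @ x + x :: Y
not x :: x + not a @ x + x :: Z
not x :: x + not a @ x + x :: W
not x :: x + not a @ x + x :: x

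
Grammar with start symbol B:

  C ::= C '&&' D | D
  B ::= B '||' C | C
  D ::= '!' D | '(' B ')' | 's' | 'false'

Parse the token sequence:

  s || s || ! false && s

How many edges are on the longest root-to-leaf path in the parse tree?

[B [B [B [C [D s]]] || [C [D s]]] || [C [C [D ! [D false]]] && [D s]]]

5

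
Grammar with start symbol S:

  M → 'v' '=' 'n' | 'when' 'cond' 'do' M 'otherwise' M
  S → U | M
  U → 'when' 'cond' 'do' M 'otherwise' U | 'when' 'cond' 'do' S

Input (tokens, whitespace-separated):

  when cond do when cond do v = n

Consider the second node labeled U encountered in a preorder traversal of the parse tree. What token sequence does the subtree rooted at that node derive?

[S [U when cond do [S [U when cond do [S [M v = n]]]]]]

when cond do v = n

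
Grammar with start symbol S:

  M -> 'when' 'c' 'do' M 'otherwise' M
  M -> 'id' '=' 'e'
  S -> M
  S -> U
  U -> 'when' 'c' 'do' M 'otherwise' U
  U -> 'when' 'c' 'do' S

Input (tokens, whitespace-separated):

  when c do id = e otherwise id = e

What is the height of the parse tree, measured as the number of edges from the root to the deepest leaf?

[S [M when c do [M id = e] otherwise [M id = e]]]

3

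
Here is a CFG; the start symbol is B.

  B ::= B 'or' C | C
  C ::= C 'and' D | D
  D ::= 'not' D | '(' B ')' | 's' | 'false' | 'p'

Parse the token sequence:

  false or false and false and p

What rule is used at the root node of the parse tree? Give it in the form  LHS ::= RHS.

B ::= B 'or' C

[B [B [C [D false]]] or [C [C [C [D false]] and [D false]] and [D p]]]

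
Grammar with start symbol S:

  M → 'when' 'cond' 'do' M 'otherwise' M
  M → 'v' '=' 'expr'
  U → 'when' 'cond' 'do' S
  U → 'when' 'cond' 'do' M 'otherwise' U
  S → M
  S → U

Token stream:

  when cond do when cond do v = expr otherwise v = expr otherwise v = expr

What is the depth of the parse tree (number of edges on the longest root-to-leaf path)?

4

[S [M when cond do [M when cond do [M v = expr] otherwise [M v = expr]] otherwise [M v = expr]]]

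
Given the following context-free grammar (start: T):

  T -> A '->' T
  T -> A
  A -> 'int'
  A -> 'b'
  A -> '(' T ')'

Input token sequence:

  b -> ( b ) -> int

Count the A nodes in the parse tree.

[T [A b] -> [T [A ( [T [A b]] )] -> [T [A int]]]]

4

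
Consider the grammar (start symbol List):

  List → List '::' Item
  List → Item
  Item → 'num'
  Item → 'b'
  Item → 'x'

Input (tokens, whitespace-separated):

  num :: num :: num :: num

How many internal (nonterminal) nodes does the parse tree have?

8

[List [List [List [List [Item num]] :: [Item num]] :: [Item num]] :: [Item num]]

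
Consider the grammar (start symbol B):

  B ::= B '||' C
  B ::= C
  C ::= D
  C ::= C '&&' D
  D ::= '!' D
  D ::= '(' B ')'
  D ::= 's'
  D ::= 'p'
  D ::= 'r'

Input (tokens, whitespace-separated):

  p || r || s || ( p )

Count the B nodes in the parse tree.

5

[B [B [B [B [C [D p]]] || [C [D r]]] || [C [D s]]] || [C [D ( [B [C [D p]]] )]]]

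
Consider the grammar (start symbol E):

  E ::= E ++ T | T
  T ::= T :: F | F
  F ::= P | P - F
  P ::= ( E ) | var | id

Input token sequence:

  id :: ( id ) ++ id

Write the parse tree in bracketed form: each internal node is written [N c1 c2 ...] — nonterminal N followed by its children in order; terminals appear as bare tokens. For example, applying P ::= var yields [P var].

E
E ++ T
T ++ T
T :: F ++ T
F :: F ++ T
P :: F ++ T
id :: F ++ T
id :: P ++ T
id :: ( E ) ++ T
id :: ( T ) ++ T
id :: ( F ) ++ T
id :: ( P ) ++ T
id :: ( id ) ++ T
id :: ( id ) ++ F
id :: ( id ) ++ P
id :: ( id ) ++ id

[E [E [T [T [F [P id]]] :: [F [P ( [E [T [F [P id]]]] )]]]] ++ [T [F [P id]]]]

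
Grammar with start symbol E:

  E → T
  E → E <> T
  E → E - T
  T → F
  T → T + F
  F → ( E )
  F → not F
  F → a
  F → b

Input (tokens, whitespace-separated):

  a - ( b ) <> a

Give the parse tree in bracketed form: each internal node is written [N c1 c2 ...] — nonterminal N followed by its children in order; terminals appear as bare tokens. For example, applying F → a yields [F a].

[E [E [E [T [F a]]] - [T [F ( [E [T [F b]]] )]]] <> [T [F a]]]

E
E <> T
E - T <> T
T - T <> T
F - T <> T
a - T <> T
a - F <> T
a - ( E ) <> T
a - ( T ) <> T
a - ( F ) <> T
a - ( b ) <> T
a - ( b ) <> F
a - ( b ) <> a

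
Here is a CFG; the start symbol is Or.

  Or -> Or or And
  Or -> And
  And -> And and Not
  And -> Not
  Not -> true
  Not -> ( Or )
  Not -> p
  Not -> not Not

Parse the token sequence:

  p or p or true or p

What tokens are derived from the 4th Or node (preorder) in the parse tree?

[Or [Or [Or [Or [And [Not p]]] or [And [Not p]]] or [And [Not true]]] or [And [Not p]]]

p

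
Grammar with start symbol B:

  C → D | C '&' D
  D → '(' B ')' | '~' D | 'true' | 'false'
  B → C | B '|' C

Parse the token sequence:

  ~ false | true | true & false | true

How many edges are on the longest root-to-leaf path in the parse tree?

[B [B [B [B [C [D ~ [D false]]]] | [C [D true]]] | [C [C [D true]] & [D false]]] | [C [D true]]]

7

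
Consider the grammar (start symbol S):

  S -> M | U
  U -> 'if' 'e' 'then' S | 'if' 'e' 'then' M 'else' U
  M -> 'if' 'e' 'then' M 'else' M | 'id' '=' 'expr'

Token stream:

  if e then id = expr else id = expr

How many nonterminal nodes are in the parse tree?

[S [M if e then [M id = expr] else [M id = expr]]]

4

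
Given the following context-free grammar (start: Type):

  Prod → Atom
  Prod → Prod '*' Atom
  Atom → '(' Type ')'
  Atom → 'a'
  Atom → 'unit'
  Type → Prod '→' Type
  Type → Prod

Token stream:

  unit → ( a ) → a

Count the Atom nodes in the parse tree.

4

[Type [Prod [Atom unit]] → [Type [Prod [Atom ( [Type [Prod [Atom a]]] )]] → [Type [Prod [Atom a]]]]]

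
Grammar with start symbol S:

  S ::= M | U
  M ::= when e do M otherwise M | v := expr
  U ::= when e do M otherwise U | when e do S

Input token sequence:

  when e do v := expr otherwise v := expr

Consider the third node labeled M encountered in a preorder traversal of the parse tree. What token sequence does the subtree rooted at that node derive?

[S [M when e do [M v := expr] otherwise [M v := expr]]]

v := expr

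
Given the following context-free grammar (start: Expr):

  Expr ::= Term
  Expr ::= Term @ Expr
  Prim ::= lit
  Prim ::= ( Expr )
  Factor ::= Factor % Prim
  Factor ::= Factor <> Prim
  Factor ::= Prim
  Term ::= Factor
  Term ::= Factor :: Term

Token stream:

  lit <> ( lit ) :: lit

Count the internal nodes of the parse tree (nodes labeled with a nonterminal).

13

[Expr [Term [Factor [Factor [Prim lit]] <> [Prim ( [Expr [Term [Factor [Prim lit]]]] )]] :: [Term [Factor [Prim lit]]]]]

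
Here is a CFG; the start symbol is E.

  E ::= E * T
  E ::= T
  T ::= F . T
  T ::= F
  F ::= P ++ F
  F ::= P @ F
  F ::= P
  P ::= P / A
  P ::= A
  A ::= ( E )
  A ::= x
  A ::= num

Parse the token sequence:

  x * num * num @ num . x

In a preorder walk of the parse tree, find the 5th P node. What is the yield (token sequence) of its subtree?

x

[E [E [E [T [F [P [A x]]]]] * [T [F [P [A num]]]]] * [T [F [P [A num]] @ [F [P [A num]]]] . [T [F [P [A x]]]]]]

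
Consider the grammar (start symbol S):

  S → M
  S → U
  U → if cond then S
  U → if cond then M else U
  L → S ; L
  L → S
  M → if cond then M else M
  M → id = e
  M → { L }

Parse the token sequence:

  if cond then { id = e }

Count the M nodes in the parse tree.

[S [U if cond then [S [M { [L [S [M id = e]]] }]]]]

2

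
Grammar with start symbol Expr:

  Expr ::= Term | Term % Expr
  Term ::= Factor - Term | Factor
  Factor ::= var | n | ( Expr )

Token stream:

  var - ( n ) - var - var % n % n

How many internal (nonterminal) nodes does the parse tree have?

[Expr [Term [Factor var] - [Term [Factor ( [Expr [Term [Factor n]]] )] - [Term [Factor var] - [Term [Factor var]]]]] % [Expr [Term [Factor n]] % [Expr [Term [Factor n]]]]]

18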